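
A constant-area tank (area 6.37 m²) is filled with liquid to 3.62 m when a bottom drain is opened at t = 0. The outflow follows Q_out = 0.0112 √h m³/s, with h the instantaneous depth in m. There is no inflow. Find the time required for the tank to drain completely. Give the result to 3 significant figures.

With no inflow, A dh/dt = −0.0112 √h.
Separate and integrate: 2(√h − √h₀) = −(0.0112/A) t.
Set h = 0: 2√h₀ = (0.0112/A) t_empty ⇒ t_empty = 2A√h₀/0.0112.
t_empty = 2·6.37·√3.62/0.0112 = 12.740·1.9026/0.0112 = 2164.2 s.

2160 s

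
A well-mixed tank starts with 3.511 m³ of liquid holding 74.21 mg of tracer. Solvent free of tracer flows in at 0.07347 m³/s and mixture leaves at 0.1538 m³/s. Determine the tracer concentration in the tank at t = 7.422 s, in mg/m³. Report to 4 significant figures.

Total volume: dV/dt = Q_in − Q_out = -0.0803300 m³/s, so V(t) = 3.511 − 0.0803300 t and V(7.422) = 2.91479 m³.
No tracer enters, so dm/dt = −Q_out · (m/V).
Separate: dm/m = −Q_out dt/V(t) ⇒ ln(m/m₀) = −(Q_out/(Q_in−Q_out)) ln(V/V₀).
m = m₀ (V₀/V)^(Q_out/(Q_in−Q_out)) = 74.21 × (3.511/2.91479)^(-1.91460) = 51.9658 mg.
C = m/V = 51.9658/2.91479 = 17.8283 mg/m³.

17.83 mg/m³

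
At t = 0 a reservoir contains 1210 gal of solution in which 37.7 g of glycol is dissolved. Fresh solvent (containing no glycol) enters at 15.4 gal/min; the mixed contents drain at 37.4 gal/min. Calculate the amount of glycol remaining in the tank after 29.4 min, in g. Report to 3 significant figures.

Let m(t) be the amount of glycol. Volume: V(t) = V₀ + (Q_in − Q_out) t = 1210 − 22.000 t; V(29.4) = 563.20 gal.
Solute balance: dm/dt = 0 − Q_out C = −Q_out m/V(t).
Separate: dm/m = −Q_out dt/V(t) ⇒ ln(m/m₀) = −(Q_out/(Q_in−Q_out)) ln(V/V₀).
m = m₀ (V₀/V)^(Q_out/(Q_in−Q_out)) = 37.7 × (1210/563.20)^(-1.7000) = 10.274 g.

10.3 g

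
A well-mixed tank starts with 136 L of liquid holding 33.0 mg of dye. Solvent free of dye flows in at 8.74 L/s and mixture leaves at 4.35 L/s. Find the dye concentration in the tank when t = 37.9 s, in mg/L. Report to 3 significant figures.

Let m(t) be the amount of dye. Volume: V(t) = V₀ + (Q_in − Q_out) t = 136 + 4.3900 t; V(37.9) = 302.38 L.
No dye enters, so dm/dt = −Q_out · (m/V).
Separate: dm/m = −Q_out dt/V(t) ⇒ ln(m/m₀) = −(Q_out/(Q_in−Q_out)) ln(V/V₀).
m = m₀ (V₀/V)^(Q_out/(Q_in−Q_out)) = 33.0 × (136/302.38)^(0.99089) = 14.951 mg.
C = m/V = 14.951/302.38 = 0.049443 mg/L.

0.0494 mg/L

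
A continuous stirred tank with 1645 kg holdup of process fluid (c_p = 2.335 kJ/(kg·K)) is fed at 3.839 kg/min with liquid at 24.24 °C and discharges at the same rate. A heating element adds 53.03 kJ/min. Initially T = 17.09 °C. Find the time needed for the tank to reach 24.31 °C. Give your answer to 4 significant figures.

Unsteady energy balance on the tank contents: M c_p dT/dt = ṁ c_p (T_in − T) + 53.03.
τ = M/ṁ = 428.497 min; T_ss = T_in + Q̇/(ṁ c_p) = 30.1558 °C.
T(t) = T_ss + (T₀ − T_ss) e^(−t/τ). Set T = 24.31:
e^(−t/τ) = (24.31 − 30.1558)/(17.09 − 30.1558) = 0.447414
t = −428.497 · ln(0.447414) = 344.628 min.

344.6 min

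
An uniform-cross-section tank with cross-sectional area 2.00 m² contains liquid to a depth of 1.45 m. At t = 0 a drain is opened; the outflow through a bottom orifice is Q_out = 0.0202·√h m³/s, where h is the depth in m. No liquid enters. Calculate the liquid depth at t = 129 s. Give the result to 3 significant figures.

With no inflow, A dh/dt = −0.0202 √h.
∫ h^(−1/2) dh = −(0.0202/A) ∫ dt, giving 2√h = 2√h₀ − (0.0202/A) t.
√h = √1.45 − 0.0202·129/(2·2.00) = 1.2042 − 0.65145 = 0.55271.
h = 0.55271² = 0.30549 m.

0.305 m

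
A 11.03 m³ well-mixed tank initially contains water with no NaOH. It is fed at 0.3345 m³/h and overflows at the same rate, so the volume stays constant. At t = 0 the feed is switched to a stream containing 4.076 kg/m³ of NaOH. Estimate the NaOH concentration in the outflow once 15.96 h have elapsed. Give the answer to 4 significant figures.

Species balance on the tank: V dC/dt = Q(C_in − C).
So dC/dt = (C_in − C)/τ with τ = V/Q = 11.03/0.3345 = 32.9746 h.
C approaches C_in exponentially: C(t) = C_in + (C₀ − C_in) e^(−t/τ).
C(15.96) = 4.076 + (0 − 4.076)·e^(−15.96/32.9746) = 4.076 + (-4.07600)·0.616308 = 1.56393 kg/m³.

1.564 kg/m³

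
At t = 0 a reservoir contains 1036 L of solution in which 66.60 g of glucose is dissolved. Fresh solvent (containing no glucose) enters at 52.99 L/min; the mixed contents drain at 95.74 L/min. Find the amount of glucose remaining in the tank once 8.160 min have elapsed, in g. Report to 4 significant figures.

Total volume: dV/dt = Q_in − Q_out = -42.7500 L/min, so V(t) = 1036 − 42.7500 t and V(8.160) = 687.160 L.
Species balance (pure solvent in): dm/dt = −Q_out · m/V(t).
dm/m = −Q_out dt/(V₀ − 42.7500 t); integrating gives ln(m/m₀) = −(Q_out/(Q_in−Q_out)) ln(V/V₀).
m = m₀ (V₀/V)^(Q_out/(Q_in−Q_out)) = 66.60 × (1036/687.160)^(-2.23953) = 26.5559 g.

26.56 g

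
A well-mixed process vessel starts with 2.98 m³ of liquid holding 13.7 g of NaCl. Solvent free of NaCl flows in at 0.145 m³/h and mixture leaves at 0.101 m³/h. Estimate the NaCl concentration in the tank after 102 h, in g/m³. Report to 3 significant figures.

0.223 g/m³

Total volume: dV/dt = Q_in − Q_out = 0.044000 m³/h, so V(t) = 2.98 + 0.044000 t and V(102) = 7.4680 m³.
No NaCl enters, so dm/dt = −Q_out · (m/V).
Separate: dm/m = −Q_out dt/V(t) ⇒ ln(m/m₀) = −(Q_out/(Q_in−Q_out)) ln(V/V₀).
m = m₀ (V₀/V)^(Q_out/(Q_in−Q_out)) = 13.7 × (2.98/7.4680)^(2.2955) = 1.6629 g.
C = m/V = 1.6629/7.4680 = 0.22267 g/m³.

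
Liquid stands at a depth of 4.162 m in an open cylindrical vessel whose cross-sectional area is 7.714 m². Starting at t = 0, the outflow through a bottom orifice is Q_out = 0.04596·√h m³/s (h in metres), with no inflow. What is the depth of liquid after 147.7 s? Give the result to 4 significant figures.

With no inflow, A dh/dt = −0.04596 √h.
Separate and integrate: 2(√h − √h₀) = −(0.04596/A) t.
√h = √4.162 − 0.04596·147.7/(2·7.714) = 2.04010 − 0.439998 = 1.60010.
h = 1.60010² = 2.56032 m.

2.560 m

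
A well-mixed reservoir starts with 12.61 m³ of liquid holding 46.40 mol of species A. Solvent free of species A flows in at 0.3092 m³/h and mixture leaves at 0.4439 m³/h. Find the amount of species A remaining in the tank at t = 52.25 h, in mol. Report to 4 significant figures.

Let m(t) be the amount of species A. Volume: V(t) = V₀ + (Q_in − Q_out) t = 12.61 − 0.134700 t; V(52.25) = 5.57192 m³.
Species balance (pure solvent in): dm/dt = −Q_out · m/V(t).
Separate: dm/m = −Q_out dt/V(t) ⇒ ln(m/m₀) = −(Q_out/(Q_in−Q_out)) ln(V/V₀).
m = m₀ (V₀/V)^(Q_out/(Q_in−Q_out)) = 46.40 × (12.61/5.57192)^(-3.29547) = 3.14472 mol.

3.145 mol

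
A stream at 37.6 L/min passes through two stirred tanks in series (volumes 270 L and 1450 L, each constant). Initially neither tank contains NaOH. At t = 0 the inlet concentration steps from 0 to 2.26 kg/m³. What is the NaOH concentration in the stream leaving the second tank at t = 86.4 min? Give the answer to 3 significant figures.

1.96 kg/m³

Time constants: τᵢ = Vᵢ/Q for each well-mixed tank.
τ₁ = 270/37.6 = 7.1809 min; τ₂ = 1450/37.6 = 38.564 min.
Solving the cascade with C₁(0)=C₂(0)=0 gives C₂(t) = C_in[1 − (τ₁ e^(−t/τ₁) − τ₂ e^(−t/τ₂))/(τ₁ − τ₂)].
At t = 86.4: e^(−t/τ₁) = 5.9507e-06, e^(−t/τ₂) = 0.10641.
C₂ = 2.26·[1 − (7.1809·5.9507e-06 − 38.564·0.10641)/(-31.383)] = 2.26·0.86924 = 1.9645 kg/m³.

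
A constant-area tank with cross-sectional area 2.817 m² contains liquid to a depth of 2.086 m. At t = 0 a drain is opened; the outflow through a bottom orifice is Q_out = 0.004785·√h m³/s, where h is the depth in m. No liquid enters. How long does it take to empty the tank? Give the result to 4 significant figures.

A dh/dt = −Q_out = −0.004785 √h.
Separate and integrate: 2(√h − √h₀) = −(0.004785/A) t.
Tank is empty when √h = 0: t_empty = 2A√h₀/0.004785.
t_empty = 2·2.817·√2.086/0.004785 = 5.63400·1.44430/0.004785 = 1700.56 s.

1701 s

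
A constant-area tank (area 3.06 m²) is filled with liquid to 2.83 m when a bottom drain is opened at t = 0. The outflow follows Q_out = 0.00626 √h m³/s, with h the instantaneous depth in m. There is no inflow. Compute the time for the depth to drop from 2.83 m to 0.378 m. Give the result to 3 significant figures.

1040 s

With no inflow, A dh/dt = −0.00626 √h.
This is separable: 2 d(√h)/dt = −0.00626/A, so √h = √h₀ − (0.00626/(2A)) t.
t = 2A(√h₀ − √h)/0.00626 = 2·3.06·(√2.83 − √0.378)/0.00626
  = 6.1200 × (1.6823 − 0.61482) / 0.00626 = 1043.6 s.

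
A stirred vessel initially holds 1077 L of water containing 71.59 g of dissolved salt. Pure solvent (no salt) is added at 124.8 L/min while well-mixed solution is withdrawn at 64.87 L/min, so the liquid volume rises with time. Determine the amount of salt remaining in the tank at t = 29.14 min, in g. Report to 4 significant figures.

Total volume: dV/dt = Q_in − Q_out = 59.9300 L/min, so V(t) = 1077 + 59.9300 t and V(29.14) = 2823.36 L.
Solute balance: dm/dt = 0 − Q_out C = −Q_out m/V(t).
Separate: dm/m = −Q_out dt/V(t) ⇒ ln(m/m₀) = −(Q_out/(Q_in−Q_out)) ln(V/V₀).
m = m₀ (V₀/V)^(Q_out/(Q_in−Q_out)) = 71.59 × (1077/2823.36)^(1.08243) = 25.2232 g.

25.22 g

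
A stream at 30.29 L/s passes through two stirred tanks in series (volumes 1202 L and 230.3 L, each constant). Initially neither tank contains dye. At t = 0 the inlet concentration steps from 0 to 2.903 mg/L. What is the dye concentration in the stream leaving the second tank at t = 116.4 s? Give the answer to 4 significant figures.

Time constants: τᵢ = Vᵢ/Q for each well-mixed tank.
τ₁ = 1202/30.29 = 39.6831 s; τ₂ = 230.3/30.29 = 7.60317 s.
Solving the cascade with C₁(0)=C₂(0)=0 gives C₂(t) = C_in[1 − (τ₁ e^(−t/τ₁) − τ₂ e^(−t/τ₂))/(τ₁ − τ₂)].
At t = 116.4: e^(−t/τ₁) = 0.0532242, e^(−t/τ₂) = 2.24497e-07.
C₂ = 2.903·[1 − (39.6831·0.0532242 − 7.60317·2.24497e-07)/(32.0799)] = 2.903·0.934161 = 2.71187 mg/L.

2.712 mg/L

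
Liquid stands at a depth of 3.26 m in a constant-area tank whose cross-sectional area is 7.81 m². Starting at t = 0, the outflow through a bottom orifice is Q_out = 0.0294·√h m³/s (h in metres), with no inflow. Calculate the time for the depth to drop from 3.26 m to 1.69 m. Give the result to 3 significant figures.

269 s

With no inflow, A dh/dt = −0.0294 √h.
Separate and integrate: 2(√h − √h₀) = −(0.0294/A) t.
t = 2A(√h₀ − √h)/0.0294 = 2·7.81·(√3.26 − √1.69)/0.0294
  = 15.620 × (1.8055 − 1.3000) / 0.0294 = 268.59 s.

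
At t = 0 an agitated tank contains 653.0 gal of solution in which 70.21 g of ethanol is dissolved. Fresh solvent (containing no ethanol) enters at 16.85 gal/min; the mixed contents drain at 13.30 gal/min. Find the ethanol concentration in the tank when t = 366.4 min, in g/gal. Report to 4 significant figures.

0.0005921 g/gal

Let m(t) be the amount of ethanol. Volume: V(t) = V₀ + (Q_in − Q_out) t = 653.0 + 3.55000 t; V(366.4) = 1953.72 gal.
No ethanol enters, so dm/dt = −Q_out · (m/V).
dm/m = −Q_out dt/(V₀ + 3.55000 t); integrating gives ln(m/m₀) = −(Q_out/(Q_in−Q_out)) ln(V/V₀).
m = m₀ (V₀/V)^(Q_out/(Q_in−Q_out)) = 70.21 × (653.0/1953.72)^(3.74648) = 1.15682 g.
C = m/V = 1.15682/1953.72 = 0.000592111 g/gal.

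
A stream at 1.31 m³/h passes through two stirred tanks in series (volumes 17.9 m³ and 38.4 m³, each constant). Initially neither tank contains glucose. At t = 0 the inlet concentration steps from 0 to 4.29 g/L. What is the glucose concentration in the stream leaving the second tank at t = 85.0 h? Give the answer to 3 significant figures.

Each tank obeys Vᵢ dCᵢ/dt = Q(Cᵢ₋₁ − Cᵢ), so τᵢ = Vᵢ/Q.
τ₁ = 17.9/1.31 = 13.664 h; τ₂ = 38.4/1.31 = 29.313 h.
Tank 1: C₁ = C_in(1 − e^(−t/τ₁)). Tank 2 (τ₁ ≠ τ₂): C₂ = C_in[1 − (τ₁ e^(−t/τ₁) − τ₂ e^(−t/τ₂))/(τ₁ − τ₂)].
At t = 85.0: e^(−t/τ₁) = 0.0019879, e^(−t/τ₂) = 0.055038.
C₂ = 4.29·[1 − (13.664·0.0019879 − 29.313·0.055038)/(-15.649)] = 4.29·0.89864 = 3.8552 g/L.

3.86 g/L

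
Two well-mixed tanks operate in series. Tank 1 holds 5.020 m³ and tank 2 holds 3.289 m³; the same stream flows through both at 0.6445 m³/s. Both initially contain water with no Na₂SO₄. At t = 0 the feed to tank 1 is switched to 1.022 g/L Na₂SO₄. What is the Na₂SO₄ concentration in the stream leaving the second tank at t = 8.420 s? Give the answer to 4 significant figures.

Species balance on tank i: dCᵢ/dt = (Cᵢ₋₁ − Cᵢ)/τᵢ with τᵢ = Vᵢ/Q.
τ₁ = 5.020/0.6445 = 7.78898 s; τ₂ = 3.289/0.6445 = 5.10318 s.
Solving the cascade with C₁(0)=C₂(0)=0 gives C₂(t) = C_in[1 − (τ₁ e^(−t/τ₁) − τ₂ e^(−t/τ₂))/(τ₁ − τ₂)].
At t = 8.420: e^(−t/τ₁) = 0.339251, e^(−t/τ₂) = 0.192059.
C₂ = 1.022·[1 − (7.78898·0.339251 − 5.10318·0.192059)/(2.68580)] = 1.022·0.381075 = 0.389459 g/L.

0.3895 g/L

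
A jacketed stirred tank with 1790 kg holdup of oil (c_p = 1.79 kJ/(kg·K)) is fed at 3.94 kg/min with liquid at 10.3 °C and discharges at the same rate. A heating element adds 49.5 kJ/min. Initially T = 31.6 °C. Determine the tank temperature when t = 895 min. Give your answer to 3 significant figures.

19.3 °C

First-law balance (no shaft work): M c_p dT/dt = ṁ c_p (T_in − T) + 49.5.
τ = M/ṁ = 454.31 min; T_ss = T_in + Q̇/(ṁ c_p) = 10.3 + 49.5/(3.94·1.79) = 17.319 °C.
Integrating: T(t) = T_ss + (T₀ − T_ss) e^(−t/τ).
T(895) = 17.319 + (14.281)·e^(−895/454.31) = 17.319 + (14.281)·0.13946 = 19.310 °C.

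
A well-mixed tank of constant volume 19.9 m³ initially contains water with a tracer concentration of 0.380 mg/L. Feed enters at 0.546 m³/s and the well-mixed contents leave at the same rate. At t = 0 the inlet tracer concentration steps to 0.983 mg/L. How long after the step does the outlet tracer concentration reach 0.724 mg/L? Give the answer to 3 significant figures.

30.8 s

Species balance: V dC/dt = Q(C_in − C) ⇒ τ = V/Q = 36.447 s.
C(t) = C_in + (C₀ − C_in) e^(−t/τ). Set C = 0.724 and solve for t:
e^(−t/τ) = (C − C_in)/(C₀ − C_in) = (0.724 − 0.983)/(0.380 − 0.983) = 0.42952
t = −τ ln(…) = 36.447 × 0.84509 = 30.801 s.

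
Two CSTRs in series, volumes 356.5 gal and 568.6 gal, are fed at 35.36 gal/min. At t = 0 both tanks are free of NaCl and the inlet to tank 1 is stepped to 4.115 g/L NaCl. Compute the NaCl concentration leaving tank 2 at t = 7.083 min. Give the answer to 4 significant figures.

0.4396 g/L

Time constants: τᵢ = Vᵢ/Q for each well-mixed tank.
τ₁ = 356.5/35.36 = 10.0820 min; τ₂ = 568.6/35.36 = 16.0803 min.
Tank 1: C₁ = C_in(1 − e^(−t/τ₁)). Tank 2 (τ₁ ≠ τ₂): C₂ = C_in[1 − (τ₁ e^(−t/τ₁) − τ₂ e^(−t/τ₂))/(τ₁ − τ₂)].
At t = 7.083: e^(−t/τ₁) = 0.495326, e^(−t/τ₂) = 0.643730.
C₂ = 4.115·[1 − (10.0820·0.495326 − 16.0803·0.643730)/(-5.99830)] = 4.115·0.106833 = 0.439616 g/L.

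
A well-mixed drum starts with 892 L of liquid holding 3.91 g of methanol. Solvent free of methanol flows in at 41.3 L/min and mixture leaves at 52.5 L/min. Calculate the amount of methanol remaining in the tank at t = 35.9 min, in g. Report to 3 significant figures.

0.236 g

Let m(t) be the amount of methanol. Volume: V(t) = V₀ + (Q_in − Q_out) t = 892 − 11.200 t; V(35.9) = 489.92 L.
Species balance (pure solvent in): dm/dt = −Q_out · m/V(t).
dm/m = −Q_out dt/(V₀ − 11.200 t); integrating gives ln(m/m₀) = −(Q_out/(Q_in−Q_out)) ln(V/V₀).
m = m₀ (V₀/V)^(Q_out/(Q_in−Q_out)) = 3.91 × (892/489.92)^(-4.6875) = 0.23567 g.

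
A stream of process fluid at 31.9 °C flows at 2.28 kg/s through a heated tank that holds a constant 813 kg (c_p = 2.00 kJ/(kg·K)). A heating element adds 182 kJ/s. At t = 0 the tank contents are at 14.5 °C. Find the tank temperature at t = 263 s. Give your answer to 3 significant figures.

44.4 °C

First-law balance (no shaft work): M c_p dT/dt = ṁ c_p (T_in − T) + 182.
τ = M/ṁ = 356.58 s; T_ss = T_in + Q̇/(ṁ c_p) = 31.9 + 182/(2.28·2.00) = 71.812 °C.
Integrating: T(t) = T_ss + (T₀ − T_ss) e^(−t/τ).
T(263) = 71.812 + (-57.312)·e^(−263/356.58) = 71.812 + (-57.312)·0.47828 = 44.401 °C.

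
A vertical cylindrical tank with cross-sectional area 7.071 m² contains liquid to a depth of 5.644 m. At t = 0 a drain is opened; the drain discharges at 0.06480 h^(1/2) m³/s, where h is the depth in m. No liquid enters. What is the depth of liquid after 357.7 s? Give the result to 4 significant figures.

0.5427 m

A dh/dt = −Q_out = −0.06480 √h.
∫ h^(−1/2) dh = −(0.06480/A) ∫ dt, giving 2√h = 2√h₀ − (0.06480/A) t.
√h = √5.644 − 0.06480·357.7/(2·7.071) = 2.37571 − 1.63902 = 0.736695.
h = 0.736695² = 0.542719 m.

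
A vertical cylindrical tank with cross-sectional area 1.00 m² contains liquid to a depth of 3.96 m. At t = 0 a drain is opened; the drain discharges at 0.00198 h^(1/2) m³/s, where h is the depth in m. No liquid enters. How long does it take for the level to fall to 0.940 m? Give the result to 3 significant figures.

With no inflow, A dh/dt = −0.00198 √h.
Separate and integrate: 2(√h − √h₀) = −(0.00198/A) t.
t = 2A(√h₀ − √h)/0.00198 = 2·1.00·(√3.96 − √0.940)/0.00198
  = 2.0000 × (1.9900 − 0.96954) / 0.00198 = 1030.7 s.

1030 s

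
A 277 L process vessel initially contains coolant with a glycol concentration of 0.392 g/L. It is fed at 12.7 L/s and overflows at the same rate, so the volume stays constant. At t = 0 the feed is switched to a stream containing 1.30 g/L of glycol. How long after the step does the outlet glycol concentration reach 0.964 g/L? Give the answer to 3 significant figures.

Species balance: V dC/dt = Q(C_in − C) ⇒ τ = V/Q = 21.811 s.
C(t) = C_in + (C₀ − C_in) e^(−t/τ). Set C = 0.964 and solve for t:
e^(−t/τ) = (C − C_in)/(C₀ − C_in) = (0.964 − 1.30)/(0.392 − 1.30) = 0.37004
t = −τ ln(…) = 21.811 × 0.99413 = 21.683 s.

21.7 s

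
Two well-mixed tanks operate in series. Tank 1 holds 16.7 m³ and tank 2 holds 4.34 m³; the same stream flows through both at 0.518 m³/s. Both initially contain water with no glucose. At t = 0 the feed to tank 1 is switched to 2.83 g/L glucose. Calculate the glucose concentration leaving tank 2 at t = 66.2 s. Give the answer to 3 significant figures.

Time constants: τᵢ = Vᵢ/Q for each well-mixed tank.
τ₁ = 16.7/0.518 = 32.239 s; τ₂ = 4.34/0.518 = 8.3784 s.
Solving the cascade with C₁(0)=C₂(0)=0 gives C₂(t) = C_in[1 − (τ₁ e^(−t/τ₁) − τ₂ e^(−t/τ₂))/(τ₁ − τ₂)].
At t = 66.2: e^(−t/τ₁) = 0.12830, e^(−t/τ₂) = 0.00037027.
C₂ = 2.83·[1 − (32.239·0.12830 − 8.3784·0.00037027)/(23.861)] = 2.83·0.82678 = 2.3398 g/L.

2.34 g/L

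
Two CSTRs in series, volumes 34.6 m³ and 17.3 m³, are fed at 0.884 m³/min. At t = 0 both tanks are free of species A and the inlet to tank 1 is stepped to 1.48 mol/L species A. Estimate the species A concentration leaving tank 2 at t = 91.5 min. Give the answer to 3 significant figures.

Each tank obeys Vᵢ dCᵢ/dt = Q(Cᵢ₋₁ − Cᵢ), so τᵢ = Vᵢ/Q.
τ₁ = 34.6/0.884 = 39.140 min; τ₂ = 17.3/0.884 = 19.570 min.
Tank 1: C₁ = C_in(1 − e^(−t/τ₁)). Tank 2 (τ₁ ≠ τ₂): C₂ = C_in[1 − (τ₁ e^(−t/τ₁) − τ₂ e^(−t/τ₂))/(τ₁ − τ₂)].
At t = 91.5: e^(−t/τ₁) = 0.096545, e^(−t/τ₂) = 0.0093209.
C₂ = 1.48·[1 − (39.140·0.096545 − 19.570·0.0093209)/(19.570)] = 1.48·0.81623 = 1.2080 mol/L.

1.21 mol/L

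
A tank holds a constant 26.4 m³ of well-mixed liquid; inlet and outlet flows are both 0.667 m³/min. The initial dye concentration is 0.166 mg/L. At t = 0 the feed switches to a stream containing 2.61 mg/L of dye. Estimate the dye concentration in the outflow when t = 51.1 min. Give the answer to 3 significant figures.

1.94 mg/L

Transient balance on the dissolved component: V dC/dt = Q(C_in − C).
Rewrite as dC/dt + C/τ = C_in/τ, τ = V/Q = 39.580 min.
Integrating: C(t) = C_in + (C₀ − C_in) e^(−t/τ).
C(51.1) = 2.61 + (0.166 − 2.61)·e^(−51.1/39.580) = 2.61 + (-2.4440)·0.27498 = 1.9379 mg/L.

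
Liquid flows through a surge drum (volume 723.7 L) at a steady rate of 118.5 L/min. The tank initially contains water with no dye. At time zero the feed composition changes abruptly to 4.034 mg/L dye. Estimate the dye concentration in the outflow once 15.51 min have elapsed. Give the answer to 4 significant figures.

Mass balance on the solute (V constant): V dC/dt = Q(C_in − C).
So dC/dt = (C_in − C)/τ with τ = V/Q = 723.7/118.5 = 6.10717 min.
Integrating: C(t) = C_in + (C₀ − C_in) e^(−t/τ).
C(15.51) = 4.034 + (0 − 4.034)·e^(−15.51/6.10717) = 4.034 + (-4.03400)·0.0788951 = 3.71574 mg/L.

3.716 mg/L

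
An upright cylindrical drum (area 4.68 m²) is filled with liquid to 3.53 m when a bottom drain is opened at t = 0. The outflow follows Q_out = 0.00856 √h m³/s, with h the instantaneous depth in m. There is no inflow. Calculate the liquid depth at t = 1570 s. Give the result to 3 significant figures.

With no inflow, A dh/dt = −0.00856 √h.
Separate and integrate: 2(√h − √h₀) = −(0.00856/A) t.
√h = √3.53 − 0.00856·1570/(2·4.68) = 1.8788 − 1.4358 = 0.44302.
h = 0.44302² = 0.19626 m.

0.196 m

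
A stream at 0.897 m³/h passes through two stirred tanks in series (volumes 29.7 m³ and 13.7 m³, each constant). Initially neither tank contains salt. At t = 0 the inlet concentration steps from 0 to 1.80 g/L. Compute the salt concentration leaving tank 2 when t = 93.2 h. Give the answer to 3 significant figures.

1.60 g/L

Species balance on tank i: dCᵢ/dt = (Cᵢ₋₁ − Cᵢ)/τᵢ with τᵢ = Vᵢ/Q.
τ₁ = 29.7/0.897 = 33.110 h; τ₂ = 13.7/0.897 = 15.273 h.
Solving the cascade with C₁(0)=C₂(0)=0 gives C₂(t) = C_in[1 − (τ₁ e^(−t/τ₁) − τ₂ e^(−t/τ₂))/(τ₁ − τ₂)].
At t = 93.2: e^(−t/τ₁) = 0.059915, e^(−t/τ₂) = 0.0022379.
C₂ = 1.80·[1 − (33.110·0.059915 − 15.273·0.0022379)/(17.837)] = 1.80·0.89070 = 1.6033 g/L.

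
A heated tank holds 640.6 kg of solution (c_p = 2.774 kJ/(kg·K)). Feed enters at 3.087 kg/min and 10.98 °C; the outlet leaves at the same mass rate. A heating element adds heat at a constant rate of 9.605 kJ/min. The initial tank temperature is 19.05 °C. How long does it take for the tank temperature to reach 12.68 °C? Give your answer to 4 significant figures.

515.9 min

M c_p dT/dt = ṁ c_p (T_in − T) + Q̇.
τ = M/ṁ = 207.515 min; T_ss = T_in + Q̇/(ṁ c_p) = 12.1016 °C.
T(t) = T_ss + (T₀ − T_ss) e^(−t/τ). Set T = 12.68:
e^(−t/τ) = (12.68 − 12.1016)/(19.05 − 12.1016) = 0.0832366
t = −207.515 · ln(0.0832366) = 515.897 min.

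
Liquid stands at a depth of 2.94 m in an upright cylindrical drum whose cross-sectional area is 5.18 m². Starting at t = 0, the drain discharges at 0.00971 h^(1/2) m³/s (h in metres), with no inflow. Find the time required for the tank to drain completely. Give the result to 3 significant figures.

1830 s

Mass balance (ρ constant): A dh/dt = −0.00971 √h.
∫ h^(−1/2) dh = −(0.00971/A) ∫ dt, giving 2√h = 2√h₀ − (0.00971/A) t.
Tank is empty when √h = 0: t_empty = 2A√h₀/0.00971.
t_empty = 2·5.18·√2.94/0.00971 = 10.360·1.7146/0.00971 = 1829.4 s.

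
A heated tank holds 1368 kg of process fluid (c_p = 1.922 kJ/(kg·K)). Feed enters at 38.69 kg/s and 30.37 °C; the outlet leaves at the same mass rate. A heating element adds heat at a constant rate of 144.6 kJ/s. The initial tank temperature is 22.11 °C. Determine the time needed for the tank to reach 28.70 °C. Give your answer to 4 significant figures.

Energy balance: M c_p dT/dt = ṁ c_p (T_in − T) + 144.6.
τ = M/ṁ = 35.3580 s; T_ss = T_in + Q̇/(ṁ c_p) = 32.3145 °C.
T(t) = T_ss + (T₀ − T_ss) e^(−t/τ). Set T = 28.70:
e^(−t/τ) = (28.70 − 32.3145)/(22.11 − 32.3145) = 0.354209
t = −35.3580 · ln(0.354209) = 36.6969 s.

36.70 s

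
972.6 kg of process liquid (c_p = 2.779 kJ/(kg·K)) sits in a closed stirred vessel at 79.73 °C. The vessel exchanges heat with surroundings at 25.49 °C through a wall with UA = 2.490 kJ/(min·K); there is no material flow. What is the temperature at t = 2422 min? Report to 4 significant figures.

Lumped-capacitance energy balance: M c_p dT/dt = UA(T_amb − T).
dT/dt = (T_ss − T)/τ with T_ss = T_amb = 25.4900 °C, τ = M c_p/UA = 972.6·2.779/2.490 = 1085.48 min.
This is linear first-order; T(t) = T_ss + (T₀ − T_ss) e^(−t/τ).
T(2422) = 25.4900 + (54.2400)·0.107393 = 31.3150 °C.

31.31 °C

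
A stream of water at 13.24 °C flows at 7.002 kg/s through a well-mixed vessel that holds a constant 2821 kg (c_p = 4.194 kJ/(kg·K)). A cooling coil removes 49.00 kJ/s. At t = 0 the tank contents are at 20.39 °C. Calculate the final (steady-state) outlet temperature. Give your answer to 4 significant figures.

M c_p dT/dt = ṁ c_p (T_in − T) − Q̇.
At steady state dT/dt = 0 ⇒ T_ss = T_in − Q̇/(ṁ c_p) = 13.24 − 49.00/(7.002·4.194) = 11.5714 °C.

11.57 °C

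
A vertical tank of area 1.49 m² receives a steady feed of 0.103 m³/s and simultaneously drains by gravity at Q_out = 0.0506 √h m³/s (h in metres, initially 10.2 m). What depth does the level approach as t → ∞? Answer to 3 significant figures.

A dh/dt = Q_in − 0.0506 √h. Steady state requires inflow = outflow:
Q_in = 0.0506 √h_ss ⇒ √h_ss = 0.103/0.0506 = 2.0356.
h_ss = 2.0356² = 4.1436 m. (Since h₀ = 10.2 m > h_ss, the level will fall toward this value.)

4.14 m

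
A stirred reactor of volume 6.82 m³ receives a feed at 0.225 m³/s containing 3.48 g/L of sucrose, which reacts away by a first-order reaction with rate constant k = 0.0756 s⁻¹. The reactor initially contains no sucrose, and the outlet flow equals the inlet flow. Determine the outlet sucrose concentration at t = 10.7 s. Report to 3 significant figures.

0.726 g/L

Species balance: V dC/dt = Q C_in − Q C − k V C.
This is linear with rate a = Q/V + k = 0.10859 s⁻¹.
C_ss = Q C_in/(Q + kV) = 1.0573 g/L; C(t) = C_ss + (C₀ − C_ss) e^(−a t).
C(10.7) = 1.0573 + (-1.0573)·e^(−0.10859·10.7) = 1.0573 + (-1.0573)·0.31288 = 0.72646 g/L.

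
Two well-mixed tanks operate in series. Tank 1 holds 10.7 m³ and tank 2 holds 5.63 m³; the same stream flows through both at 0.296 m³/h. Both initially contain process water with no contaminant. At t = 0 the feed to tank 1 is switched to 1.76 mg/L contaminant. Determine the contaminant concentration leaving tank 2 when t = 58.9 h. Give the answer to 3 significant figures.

Species balance on tank i: dCᵢ/dt = (Cᵢ₋₁ − Cᵢ)/τᵢ with τᵢ = Vᵢ/Q.
τ₁ = 10.7/0.296 = 36.149 h; τ₂ = 5.63/0.296 = 19.020 h.
Solving the cascade with C₁(0)=C₂(0)=0 gives C₂(t) = C_in[1 − (τ₁ e^(−t/τ₁) − τ₂ e^(−t/τ₂))/(τ₁ − τ₂)].
At t = 58.9: e^(−t/τ₁) = 0.19605, e^(−t/τ₂) = 0.045198.
C₂ = 1.76·[1 − (36.149·0.19605 − 19.020·0.045198)/(17.128)] = 1.76·0.63644 = 1.1201 mg/L.

1.12 mg/L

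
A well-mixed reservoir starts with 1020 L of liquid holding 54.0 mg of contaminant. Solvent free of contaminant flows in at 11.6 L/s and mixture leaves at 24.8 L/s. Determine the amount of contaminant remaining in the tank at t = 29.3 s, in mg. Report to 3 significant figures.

Total volume: dV/dt = Q_in − Q_out = -13.200 L/s, so V(t) = 1020 − 13.200 t and V(29.3) = 633.24 L.
Species balance (pure solvent in): dm/dt = −Q_out · m/V(t).
Separate: dm/m = −Q_out dt/V(t) ⇒ ln(m/m₀) = −(Q_out/(Q_in−Q_out)) ln(V/V₀).
m = m₀ (V₀/V)^(Q_out/(Q_in−Q_out)) = 54.0 × (1020/633.24)^(-1.8788) = 22.051 mg.

22.1 mg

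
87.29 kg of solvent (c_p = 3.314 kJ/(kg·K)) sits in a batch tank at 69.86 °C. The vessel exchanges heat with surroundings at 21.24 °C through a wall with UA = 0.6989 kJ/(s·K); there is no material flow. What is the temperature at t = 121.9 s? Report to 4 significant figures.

Heat balance on the well-mixed liquid: M c_p dT/dt = −UA(T − T_amb).
dT/dt = (T_ss − T)/τ with T_ss = T_amb = 21.2400 °C, τ = M c_p/UA = 87.29·3.314/0.6989 = 413.906 s.
T approaches T_ss exponentially: T(t) = T_ss + (T₀ − T_ss) e^(−t/τ).
T(121.9) = 21.2400 + (48.6200)·0.744896 = 57.4568 °C.

57.46 °C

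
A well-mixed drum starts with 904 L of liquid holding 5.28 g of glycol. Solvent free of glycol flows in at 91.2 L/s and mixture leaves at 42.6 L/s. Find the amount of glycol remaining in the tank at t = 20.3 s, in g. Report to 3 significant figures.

2.77 g

Total volume: dV/dt = Q_in − Q_out = 48.600 L/s, so V(t) = 904 + 48.600 t and V(20.3) = 1890.6 L.
Solute balance: dm/dt = 0 − Q_out C = −Q_out m/V(t).
Separate: dm/m = −Q_out dt/V(t) ⇒ ln(m/m₀) = −(Q_out/(Q_in−Q_out)) ln(V/V₀).
m = m₀ (V₀/V)^(Q_out/(Q_in−Q_out)) = 5.28 × (904/1890.6)^(0.87654) = 2.7655 g.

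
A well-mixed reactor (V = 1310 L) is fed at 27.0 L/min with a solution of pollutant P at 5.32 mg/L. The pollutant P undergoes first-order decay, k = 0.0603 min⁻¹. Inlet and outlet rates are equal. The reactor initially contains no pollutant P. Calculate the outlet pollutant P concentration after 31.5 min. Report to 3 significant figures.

1.25 mg/L

V dC/dt = Q(C_in − C) − k V C.
This is linear with rate a = Q/V + k = 0.080911 min⁻¹.
C_ss = Q C_in/(Q + kV) = 1.3552 mg/L; C(t) = C_ss + (C₀ − C_ss) e^(−a t).
C(31.5) = 1.3552 + (-1.3552)·e^(−0.080911·31.5) = 1.3552 + (-1.3552)·0.078184 = 1.2492 mg/L.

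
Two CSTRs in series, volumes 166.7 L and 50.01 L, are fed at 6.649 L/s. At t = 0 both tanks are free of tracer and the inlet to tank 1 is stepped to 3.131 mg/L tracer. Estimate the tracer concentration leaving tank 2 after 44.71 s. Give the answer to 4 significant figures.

Each tank obeys Vᵢ dCᵢ/dt = Q(Cᵢ₋₁ − Cᵢ), so τᵢ = Vᵢ/Q.
τ₁ = 166.7/6.649 = 25.0714 s; τ₂ = 50.01/6.649 = 7.52143 s.
Tank 1: C₁ = C_in(1 − e^(−t/τ₁)). Tank 2 (τ₁ ≠ τ₂): C₂ = C_in[1 − (τ₁ e^(−t/τ₁) − τ₂ e^(−t/τ₂))/(τ₁ − τ₂)].
At t = 44.71: e^(−t/τ₁) = 0.168082, e^(−t/τ₂) = 0.00262061.
C₂ = 3.131·[1 − (25.0714·0.168082 − 7.52143·0.00262061)/(17.5500)] = 3.131·0.761006 = 2.38271 mg/L.

2.383 mg/L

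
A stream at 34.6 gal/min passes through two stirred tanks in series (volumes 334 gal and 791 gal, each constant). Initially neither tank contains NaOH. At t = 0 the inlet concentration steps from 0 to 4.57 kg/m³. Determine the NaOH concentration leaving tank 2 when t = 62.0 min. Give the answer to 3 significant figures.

4.05 kg/m³

Time constants: τᵢ = Vᵢ/Q for each well-mixed tank.
τ₁ = 334/34.6 = 9.6532 min; τ₂ = 791/34.6 = 22.861 min.
Tank 1: C₁ = C_in(1 − e^(−t/τ₁)). Tank 2 (τ₁ ≠ τ₂): C₂ = C_in[1 − (τ₁ e^(−t/τ₁) − τ₂ e^(−t/τ₂))/(τ₁ − τ₂)].
At t = 62.0: e^(−t/τ₁) = 0.0016242, e^(−t/τ₂) = 0.066403.
C₂ = 4.57·[1 − (9.6532·0.0016242 − 22.861·0.066403)/(-13.208)] = 4.57·0.88625 = 4.0502 kg/m³.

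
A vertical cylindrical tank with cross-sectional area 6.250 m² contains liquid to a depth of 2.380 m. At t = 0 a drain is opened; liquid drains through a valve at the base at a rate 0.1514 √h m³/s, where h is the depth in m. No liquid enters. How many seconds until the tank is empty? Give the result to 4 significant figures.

With no inflow, A dh/dt = −0.1514 √h.
This is separable: 2 d(√h)/dt = −0.1514/A, so √h = √h₀ − (0.1514/(2A)) t.
Tank is empty when √h = 0: t_empty = 2A√h₀/0.1514.
t_empty = 2·6.250·√2.380/0.1514 = 12.5000·1.54272/0.1514 = 127.372 s.

127.4 s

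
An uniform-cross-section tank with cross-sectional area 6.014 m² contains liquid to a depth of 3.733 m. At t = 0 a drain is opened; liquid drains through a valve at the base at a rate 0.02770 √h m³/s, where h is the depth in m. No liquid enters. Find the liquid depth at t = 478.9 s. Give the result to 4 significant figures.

0.6876 m

With no inflow, A dh/dt = −0.02770 √h.
∫ h^(−1/2) dh = −(0.02770/A) ∫ dt, giving 2√h = 2√h₀ − (0.02770/A) t.
√h = √3.733 − 0.02770·478.9/(2·6.014) = 1.93210 − 1.10289 = 0.829210.
h = 0.829210² = 0.687589 m.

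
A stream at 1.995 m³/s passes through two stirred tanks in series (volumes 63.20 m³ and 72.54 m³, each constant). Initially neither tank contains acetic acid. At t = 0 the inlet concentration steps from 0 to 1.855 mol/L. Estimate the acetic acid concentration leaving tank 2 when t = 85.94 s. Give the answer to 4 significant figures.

Each tank obeys Vᵢ dCᵢ/dt = Q(Cᵢ₋₁ − Cᵢ), so τᵢ = Vᵢ/Q.
τ₁ = 63.20/1.995 = 31.6792 s; τ₂ = 72.54/1.995 = 36.3609 s.
Solving the cascade with C₁(0)=C₂(0)=0 gives C₂(t) = C_in[1 − (τ₁ e^(−t/τ₁) − τ₂ e^(−t/τ₂))/(τ₁ − τ₂)].
At t = 85.94: e^(−t/τ₁) = 0.0663494, e^(−t/τ₂) = 0.0940877.
C₂ = 1.855·[1 − (31.6792·0.0663494 − 36.3609·0.0940877)/(-4.68170)] = 1.855·0.718218 = 1.33229 mol/L.

1.332 mol/L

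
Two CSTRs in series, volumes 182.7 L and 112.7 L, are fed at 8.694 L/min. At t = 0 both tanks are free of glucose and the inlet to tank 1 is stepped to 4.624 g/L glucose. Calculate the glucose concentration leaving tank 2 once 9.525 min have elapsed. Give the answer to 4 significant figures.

Species balance on tank i: dCᵢ/dt = (Cᵢ₋₁ − Cᵢ)/τᵢ with τᵢ = Vᵢ/Q.
τ₁ = 182.7/8.694 = 21.0145 min; τ₂ = 112.7/8.694 = 12.9630 min.
Solving the cascade with C₁(0)=C₂(0)=0 gives C₂(t) = C_in[1 − (τ₁ e^(−t/τ₁) − τ₂ e^(−t/τ₂))/(τ₁ − τ₂)].
At t = 9.525: e^(−t/τ₁) = 0.635554, e^(−t/τ₂) = 0.479608.
C₂ = 4.624·[1 − (21.0145·0.635554 − 12.9630·0.479608)/(8.05153)] = 4.624·0.113374 = 0.524241 g/L.

0.5242 g/L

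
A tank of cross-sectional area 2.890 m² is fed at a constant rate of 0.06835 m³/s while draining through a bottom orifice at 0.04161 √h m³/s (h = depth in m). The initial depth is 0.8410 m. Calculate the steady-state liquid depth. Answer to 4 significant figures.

Mass balance (ρ constant): A dh/dt = Q_in − 0.04161 √h. At steady state dh/dt = 0:
Q_in = 0.04161 √h_ss ⇒ √h_ss = 0.06835/0.04161 = 1.64263.
h_ss = 1.64263² = 2.69825 m. (Since h₀ = 0.8410 m < h_ss, the level will rise toward this value.)

2.698 m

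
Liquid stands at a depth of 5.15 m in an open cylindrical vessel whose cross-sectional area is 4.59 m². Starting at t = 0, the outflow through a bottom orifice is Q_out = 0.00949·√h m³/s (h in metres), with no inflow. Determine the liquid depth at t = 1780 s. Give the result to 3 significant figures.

0.184 m

With no inflow, A dh/dt = −0.00949 √h.
Separate and integrate: 2(√h − √h₀) = −(0.00949/A) t.
√h = √5.15 − 0.00949·1780/(2·4.59) = 2.2694 − 1.8401 = 0.42925.
h = 0.42925² = 0.18426 m.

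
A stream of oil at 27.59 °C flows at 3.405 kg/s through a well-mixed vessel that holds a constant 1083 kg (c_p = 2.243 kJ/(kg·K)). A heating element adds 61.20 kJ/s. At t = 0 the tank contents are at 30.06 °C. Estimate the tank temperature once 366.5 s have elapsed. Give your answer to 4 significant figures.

33.85 °C

Heat balance on the well-mixed liquid: M c_p dT/dt = ṁ c_p (T_in − T) + 61.20.
τ = M/ṁ = 318.062 s; T_ss = T_in + Q̇/(ṁ c_p) = 27.59 + 61.20/(3.405·2.243) = 35.6032 °C.
This is linear first-order; T(t) = T_ss + (T₀ − T_ss) e^(−t/τ).
T(366.5) = 35.6032 + (-5.54318)·e^(−366.5/318.062) = 35.6032 + (-5.54318)·0.315912 = 33.8520 °C.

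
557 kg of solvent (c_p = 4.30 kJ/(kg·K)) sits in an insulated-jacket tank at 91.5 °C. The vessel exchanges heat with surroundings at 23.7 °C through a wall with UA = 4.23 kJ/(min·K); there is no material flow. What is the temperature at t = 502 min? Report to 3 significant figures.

51.6 °C

Lumped-capacitance energy balance: M c_p dT/dt = UA(T_amb − T).
dT/dt = (T_ss − T)/τ with T_ss = T_amb = 23.700 °C, τ = M c_p/UA = 557·4.30/4.23 = 566.22 min.
Solution: T(t) = T_ss + (T₀ − T_ss) e^(−t/τ).
T(502) = 23.700 + (67.800)·0.41206 = 51.638 °C.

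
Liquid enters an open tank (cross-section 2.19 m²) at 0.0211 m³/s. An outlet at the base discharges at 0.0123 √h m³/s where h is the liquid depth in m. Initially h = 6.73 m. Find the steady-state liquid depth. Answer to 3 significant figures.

Unsteady balance on liquid volume: A dh/dt = Q_in − 0.0123 √h. At steady state dh/dt = 0:
Q_in = 0.0123 √h_ss ⇒ √h_ss = 0.0211/0.0123 = 1.7154.
h_ss = 1.7154² = 2.9428 m. (Since h₀ = 6.73 m > h_ss, the level will fall toward this value.)

2.94 m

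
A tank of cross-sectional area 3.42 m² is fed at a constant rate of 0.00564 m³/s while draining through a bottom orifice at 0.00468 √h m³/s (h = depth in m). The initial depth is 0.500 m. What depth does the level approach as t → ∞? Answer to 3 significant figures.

1.45 m

Level balance: A dh/dt = 0.00564 − 0.00468 √h. Setting dh/dt = 0:
Q_in = 0.00468 √h_ss ⇒ √h_ss = 0.00564/0.00468 = 1.2051.
h_ss = 1.2051² = 1.4523 m. (Since h₀ = 0.500 m < h_ss, the level will rise toward this value.)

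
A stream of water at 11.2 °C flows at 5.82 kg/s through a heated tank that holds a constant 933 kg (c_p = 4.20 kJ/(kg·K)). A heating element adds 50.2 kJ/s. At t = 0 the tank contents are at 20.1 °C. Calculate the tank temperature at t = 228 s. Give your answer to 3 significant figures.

14.9 °C

Energy balance: M c_p dT/dt = ṁ c_p (T_in − T) + 50.2.
Rearrange: dT/dt = (T_ss − T)/τ with τ = M/ṁ = 160.31 s and T_ss = T_in + Q̇/(ṁ c_p) = 13.254 °C.
Solution: T(t) = T_ss + (T₀ − T_ss) e^(−t/τ).
T(228) = 13.254 + (6.8463)·e^(−228/160.31) = 13.254 + (6.8463)·0.24117 = 14.905 °C.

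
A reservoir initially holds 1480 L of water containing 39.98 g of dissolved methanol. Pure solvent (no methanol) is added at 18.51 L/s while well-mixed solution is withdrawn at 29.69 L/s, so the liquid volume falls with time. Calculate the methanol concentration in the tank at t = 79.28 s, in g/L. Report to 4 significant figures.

Let m(t) be the amount of methanol. Volume: V(t) = V₀ + (Q_in − Q_out) t = 1480 − 11.1800 t; V(79.28) = 593.650 L.
Solute balance: dm/dt = 0 − Q_out C = −Q_out m/V(t).
Separate: dm/m = −Q_out dt/V(t) ⇒ ln(m/m₀) = −(Q_out/(Q_in−Q_out)) ln(V/V₀).
m = m₀ (V₀/V)^(Q_out/(Q_in−Q_out)) = 39.98 × (1480/593.650)^(-2.65564) = 3.53402 g.
C = m/V = 3.53402/593.650 = 0.00595303 g/L.

0.005953 g/L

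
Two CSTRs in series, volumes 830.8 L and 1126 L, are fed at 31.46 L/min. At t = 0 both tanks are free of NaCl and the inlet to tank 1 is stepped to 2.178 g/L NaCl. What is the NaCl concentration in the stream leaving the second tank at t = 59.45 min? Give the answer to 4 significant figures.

1.245 g/L

Species balance on tank i: dCᵢ/dt = (Cᵢ₋₁ − Cᵢ)/τᵢ with τᵢ = Vᵢ/Q.
τ₁ = 830.8/31.46 = 26.4081 min; τ₂ = 1126/31.46 = 35.7915 min.
Solving the cascade with C₁(0)=C₂(0)=0 gives C₂(t) = C_in[1 − (τ₁ e^(−t/τ₁) − τ₂ e^(−t/τ₂))/(τ₁ − τ₂)].
At t = 59.45: e^(−t/τ₁) = 0.105273, e^(−t/τ₂) = 0.189947.
C₂ = 2.178·[1 − (26.4081·0.105273 − 35.7915·0.189947)/(-9.38334)] = 2.178·0.571749 = 1.24527 g/L.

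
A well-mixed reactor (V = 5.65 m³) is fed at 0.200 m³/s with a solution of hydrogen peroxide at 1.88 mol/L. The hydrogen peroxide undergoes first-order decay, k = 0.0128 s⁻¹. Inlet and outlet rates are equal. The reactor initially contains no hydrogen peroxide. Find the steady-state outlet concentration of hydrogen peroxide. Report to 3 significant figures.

1.38 mol/L

Species balance: V dC/dt = Q C_in − Q C − k V C.
At steady state: 0 = Q C_in − (Q + kV) C_ss, so C_ss = Q C_in/(Q + kV).
C_ss = 0.200·1.88/(0.200 + 0.0128·5.65) = 0.37600/0.27232 = 1.3807 mol/L.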